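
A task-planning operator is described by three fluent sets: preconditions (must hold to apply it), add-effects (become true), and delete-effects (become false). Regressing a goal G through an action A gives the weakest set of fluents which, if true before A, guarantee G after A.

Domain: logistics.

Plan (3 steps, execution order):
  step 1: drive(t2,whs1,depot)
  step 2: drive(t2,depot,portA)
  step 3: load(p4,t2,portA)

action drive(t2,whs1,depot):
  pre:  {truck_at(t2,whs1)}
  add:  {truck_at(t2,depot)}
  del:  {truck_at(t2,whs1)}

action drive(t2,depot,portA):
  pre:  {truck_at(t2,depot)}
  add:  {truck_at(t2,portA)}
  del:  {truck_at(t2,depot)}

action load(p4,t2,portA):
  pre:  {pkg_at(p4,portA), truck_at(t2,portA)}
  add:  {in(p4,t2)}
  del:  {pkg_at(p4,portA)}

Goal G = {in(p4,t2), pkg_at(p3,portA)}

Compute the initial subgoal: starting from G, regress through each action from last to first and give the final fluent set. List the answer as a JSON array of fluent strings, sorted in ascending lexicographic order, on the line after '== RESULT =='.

Work backward from the goal:
  through step 3 (load(p4,t2,portA)): drop {in(p4,t2)}, keep {pkg_at(p3,portA)}, require {pkg_at(p4,portA), truck_at(t2,portA)}
    → {pkg_at(p3,portA), pkg_at(p4,portA), truck_at(t2,portA)}
  through step 2 (drive(t2,depot,portA)): drop {truck_at(t2,portA)}, keep {pkg_at(p3,portA), pkg_at(p4,portA)}, require {truck_at(t2,depot)}
    → {pkg_at(p3,portA), pkg_at(p4,portA), truck_at(t2,depot)}
  through step 1 (drive(t2,whs1,depot)): drop {truck_at(t2,depot)}, keep {pkg_at(p3,portA), pkg_at(p4,portA)}, require {truck_at(t2,whs1)}
    → {pkg_at(p3,portA), pkg_at(p4,portA), truck_at(t2,whs1)}

== RESULT ==
["pkg_at(p3,portA)", "pkg_at(p4,portA)", "truck_at(t2,whs1)"]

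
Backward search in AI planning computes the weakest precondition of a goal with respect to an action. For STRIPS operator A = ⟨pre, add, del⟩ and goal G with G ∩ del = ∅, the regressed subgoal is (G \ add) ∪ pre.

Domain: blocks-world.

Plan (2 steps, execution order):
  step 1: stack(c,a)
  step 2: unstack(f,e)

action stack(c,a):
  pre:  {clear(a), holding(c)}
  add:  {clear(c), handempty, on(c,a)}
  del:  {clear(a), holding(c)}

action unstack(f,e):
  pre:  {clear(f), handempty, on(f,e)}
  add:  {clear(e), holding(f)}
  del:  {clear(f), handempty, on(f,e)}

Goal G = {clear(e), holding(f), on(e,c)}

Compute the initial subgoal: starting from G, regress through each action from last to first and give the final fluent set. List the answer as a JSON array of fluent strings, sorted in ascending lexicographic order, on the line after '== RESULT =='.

Regress step by step:
  through step 2 (unstack(f,e)): drop {clear(e), holding(f)}, keep {on(e,c)}, require {clear(f), handempty, on(f,e)}
    → {clear(f), handempty, on(e,c), on(f,e)}
  through step 1 (stack(c,a)): drop {handempty}, keep {clear(f), on(e,c), on(f,e)}, require {clear(a), holding(c)}
    → {clear(a), clear(f), holding(c), on(e,c), on(f,e)}

== RESULT ==
["clear(a)", "clear(f)", "holding(c)", "on(e,c)", "on(f,e)"]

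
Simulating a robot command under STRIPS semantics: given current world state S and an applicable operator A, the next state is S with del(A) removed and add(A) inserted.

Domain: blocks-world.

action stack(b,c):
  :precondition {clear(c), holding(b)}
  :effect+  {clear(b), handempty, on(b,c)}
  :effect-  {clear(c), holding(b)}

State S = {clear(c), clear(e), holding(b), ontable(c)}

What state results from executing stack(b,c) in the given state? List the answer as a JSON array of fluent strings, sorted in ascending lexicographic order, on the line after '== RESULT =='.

Progress:
  pre ⊆ S: {clear(c), holding(b)} ⊆ S  — applicable
  S \ del = {clear(e), ontable(c)}
  ∪ add   = {clear(b), clear(e), handempty, on(b,c), ontable(c)}

== RESULT ==
["clear(b)", "clear(e)", "handempty", "on(b,c)", "ontable(c)"]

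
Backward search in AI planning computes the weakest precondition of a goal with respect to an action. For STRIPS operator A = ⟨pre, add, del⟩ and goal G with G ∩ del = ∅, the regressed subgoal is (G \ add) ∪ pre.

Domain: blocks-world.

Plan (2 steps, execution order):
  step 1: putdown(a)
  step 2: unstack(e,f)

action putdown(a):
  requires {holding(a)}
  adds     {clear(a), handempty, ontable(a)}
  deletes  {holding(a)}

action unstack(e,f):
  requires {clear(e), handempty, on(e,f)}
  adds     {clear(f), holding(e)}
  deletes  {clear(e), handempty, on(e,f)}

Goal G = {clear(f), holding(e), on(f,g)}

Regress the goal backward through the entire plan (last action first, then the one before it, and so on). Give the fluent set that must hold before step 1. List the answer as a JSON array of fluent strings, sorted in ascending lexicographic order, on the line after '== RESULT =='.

Work backward from the goal:
  through step 2 (unstack(e,f)): drop {clear(f), holding(e)}, keep {on(f,g)}, require {clear(e), handempty, on(e,f)}
    → {clear(e), handempty, on(e,f), on(f,g)}
  through step 1 (putdown(a)): drop {handempty}, keep {clear(e), on(e,f), on(f,g)}, require {holding(a)}
    → {clear(e), holding(a), on(e,f), on(f,g)}

== RESULT ==
["clear(e)", "holding(a)", "on(e,f)", "on(f,g)"]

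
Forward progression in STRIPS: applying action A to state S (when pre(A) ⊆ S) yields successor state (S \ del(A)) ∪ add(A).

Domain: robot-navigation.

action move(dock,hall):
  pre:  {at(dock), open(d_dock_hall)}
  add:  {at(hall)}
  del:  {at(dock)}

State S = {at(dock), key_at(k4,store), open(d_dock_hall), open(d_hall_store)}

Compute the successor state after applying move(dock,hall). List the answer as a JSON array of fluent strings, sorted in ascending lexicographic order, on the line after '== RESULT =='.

Progress:
  pre ⊆ S: {at(dock), open(d_dock_hall)} ⊆ S  — applicable
  S \ del = {key_at(k4,store), open(d_dock_hall), open(d_hall_store)}
  ∪ add   = {at(hall), key_at(k4,store), open(d_dock_hall), open(d_hall_store)}

== RESULT ==
["at(hall)", "key_at(k4,store)", "open(d_dock_hall)", "open(d_hall_store)"]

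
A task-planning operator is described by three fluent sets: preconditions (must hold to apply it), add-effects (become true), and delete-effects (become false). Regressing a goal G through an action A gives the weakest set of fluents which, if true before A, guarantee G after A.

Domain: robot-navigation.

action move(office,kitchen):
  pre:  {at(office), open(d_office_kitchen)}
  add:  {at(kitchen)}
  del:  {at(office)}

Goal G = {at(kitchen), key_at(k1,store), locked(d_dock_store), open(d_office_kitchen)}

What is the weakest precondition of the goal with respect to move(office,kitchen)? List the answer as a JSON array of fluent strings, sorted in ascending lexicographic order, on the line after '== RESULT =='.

Regress:
  G ∩ del = {}  (empty — regression defined)
  G \ add = {at(kitchen), key_at(k1,store), locked(d_dock_store), open(d_office_kitchen)} \ {at(kitchen)} = {key_at(k1,store), locked(d_dock_store), open(d_office_kitchen)}
  ∪ pre   = {key_at(k1,store), locked(d_dock_store), open(d_office_kitchen)} ∪ {at(office), open(d_office_kitchen)}
          = {at(office), key_at(k1,store), locked(d_dock_store), open(d_office_kitchen)}

== RESULT ==
["at(office)", "key_at(k1,store)", "locked(d_dock_store)", "open(d_office_kitchen)"]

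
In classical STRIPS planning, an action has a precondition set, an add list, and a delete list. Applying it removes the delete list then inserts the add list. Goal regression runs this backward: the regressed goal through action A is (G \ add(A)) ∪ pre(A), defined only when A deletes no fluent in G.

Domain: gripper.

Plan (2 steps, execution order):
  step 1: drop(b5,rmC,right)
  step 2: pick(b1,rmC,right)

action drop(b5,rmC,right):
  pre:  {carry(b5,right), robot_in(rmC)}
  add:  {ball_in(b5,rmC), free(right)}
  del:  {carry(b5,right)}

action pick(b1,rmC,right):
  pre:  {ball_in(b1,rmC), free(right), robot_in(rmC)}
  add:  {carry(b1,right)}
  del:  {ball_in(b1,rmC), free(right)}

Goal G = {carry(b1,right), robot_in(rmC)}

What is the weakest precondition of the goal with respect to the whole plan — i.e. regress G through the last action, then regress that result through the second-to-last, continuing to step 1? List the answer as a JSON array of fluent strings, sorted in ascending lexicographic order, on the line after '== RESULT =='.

Regress step by step:
  through step 2 (pick(b1,rmC,right)): drop {carry(b1,right)}, keep {robot_in(rmC)}, require {ball_in(b1,rmC), free(right), robot_in(rmC)}
    → {ball_in(b1,rmC), free(right), robot_in(rmC)}
  through step 1 (drop(b5,rmC,right)): drop {free(right)}, keep {ball_in(b1,rmC), robot_in(rmC)}, require {carry(b5,right), robot_in(rmC)}
    → {ball_in(b1,rmC), carry(b5,right), robot_in(rmC)}

== RESULT ==
["ball_in(b1,rmC)", "carry(b5,right)", "robot_in(rmC)"]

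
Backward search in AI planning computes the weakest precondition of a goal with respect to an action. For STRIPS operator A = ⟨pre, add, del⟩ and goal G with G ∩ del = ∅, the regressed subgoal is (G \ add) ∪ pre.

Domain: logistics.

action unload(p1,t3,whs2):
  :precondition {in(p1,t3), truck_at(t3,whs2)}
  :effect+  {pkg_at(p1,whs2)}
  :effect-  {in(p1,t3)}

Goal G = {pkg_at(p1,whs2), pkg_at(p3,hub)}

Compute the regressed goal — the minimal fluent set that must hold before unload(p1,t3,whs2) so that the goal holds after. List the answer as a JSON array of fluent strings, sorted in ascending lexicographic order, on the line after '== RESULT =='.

Regress:
  G ∩ del = {}  (empty — regression defined)
  G \ add = {pkg_at(p1,whs2), pkg_at(p3,hub)} \ {pkg_at(p1,whs2)} = {pkg_at(p3,hub)}
  ∪ pre   = {pkg_at(p3,hub)} ∪ {in(p1,t3), truck_at(t3,whs2)}
          = {in(p1,t3), pkg_at(p3,hub), truck_at(t3,whs2)}

== RESULT ==
["in(p1,t3)", "pkg_at(p3,hub)", "truck_at(t3,whs2)"]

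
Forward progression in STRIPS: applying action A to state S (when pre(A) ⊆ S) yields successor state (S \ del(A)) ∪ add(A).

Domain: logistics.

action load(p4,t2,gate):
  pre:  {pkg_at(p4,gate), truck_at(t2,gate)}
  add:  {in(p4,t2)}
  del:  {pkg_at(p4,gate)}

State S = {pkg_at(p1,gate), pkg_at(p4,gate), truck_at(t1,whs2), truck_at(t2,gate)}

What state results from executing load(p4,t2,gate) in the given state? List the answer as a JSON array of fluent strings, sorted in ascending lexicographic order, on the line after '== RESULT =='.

Compute (S \ del) ∪ add:
  pre ⊆ S: {pkg_at(p4,gate), truck_at(t2,gate)} ⊆ S  — applicable
  S \ del = {pkg_at(p1,gate), truck_at(t1,whs2), truck_at(t2,gate)}
  ∪ add   = {in(p4,t2), pkg_at(p1,gate), truck_at(t1,whs2), truck_at(t2,gate)}

== RESULT ==
["in(p4,t2)", "pkg_at(p1,gate)", "truck_at(t1,whs2)", "truck_at(t2,gate)"]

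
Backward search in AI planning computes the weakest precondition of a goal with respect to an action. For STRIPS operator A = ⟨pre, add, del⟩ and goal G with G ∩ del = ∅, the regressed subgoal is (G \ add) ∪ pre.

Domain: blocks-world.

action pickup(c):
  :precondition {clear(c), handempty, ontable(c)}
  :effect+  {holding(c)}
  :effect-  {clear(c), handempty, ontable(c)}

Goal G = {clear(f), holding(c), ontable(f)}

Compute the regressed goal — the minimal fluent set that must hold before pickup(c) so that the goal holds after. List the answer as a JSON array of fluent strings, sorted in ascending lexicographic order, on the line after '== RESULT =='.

Regress:
  G ∩ del = {}  (empty — regression defined)
  G \ add = {clear(f), holding(c), ontable(f)} \ {holding(c)} = {clear(f), ontable(f)}
  ∪ pre   = {clear(f), ontable(f)} ∪ {clear(c), handempty, ontable(c)}
          = {clear(c), clear(f), handempty, ontable(c), ontable(f)}

== RESULT ==
["clear(c)", "clear(f)", "handempty", "ontable(c)", "ontable(f)"]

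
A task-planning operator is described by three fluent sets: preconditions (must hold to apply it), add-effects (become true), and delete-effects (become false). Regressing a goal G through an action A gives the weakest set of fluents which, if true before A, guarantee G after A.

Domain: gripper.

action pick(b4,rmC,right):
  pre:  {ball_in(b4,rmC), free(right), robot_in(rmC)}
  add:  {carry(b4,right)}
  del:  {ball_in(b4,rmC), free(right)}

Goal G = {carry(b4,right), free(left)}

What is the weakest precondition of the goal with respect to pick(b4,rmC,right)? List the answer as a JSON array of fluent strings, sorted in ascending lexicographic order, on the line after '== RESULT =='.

Compute (G \ add) ∪ pre:
  G ∩ del = {}  (empty — regression defined)
  G \ add = {carry(b4,right), free(left)} \ {carry(b4,right)} = {free(left)}
  ∪ pre   = {free(left)} ∪ {ball_in(b4,rmC), free(right), robot_in(rmC)}
          = {ball_in(b4,rmC), free(left), free(right), robot_in(rmC)}

== RESULT ==
["ball_in(b4,rmC)", "free(left)", "free(right)", "robot_in(rmC)"]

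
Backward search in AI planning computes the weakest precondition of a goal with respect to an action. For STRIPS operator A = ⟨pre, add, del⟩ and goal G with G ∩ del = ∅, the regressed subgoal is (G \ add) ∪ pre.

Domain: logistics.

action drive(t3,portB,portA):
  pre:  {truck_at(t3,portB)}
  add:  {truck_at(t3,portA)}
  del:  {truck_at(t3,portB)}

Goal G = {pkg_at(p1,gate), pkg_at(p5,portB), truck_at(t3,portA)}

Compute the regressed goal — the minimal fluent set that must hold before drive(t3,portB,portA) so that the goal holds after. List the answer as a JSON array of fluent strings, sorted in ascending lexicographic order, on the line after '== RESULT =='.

Compute (G \ add) ∪ pre:
  G ∩ del = {}  (empty — regression defined)
  G \ add = {pkg_at(p1,gate), pkg_at(p5,portB), truck_at(t3,portA)} \ {truck_at(t3,portA)} = {pkg_at(p1,gate), pkg_at(p5,portB)}
  ∪ pre   = {pkg_at(p1,gate), pkg_at(p5,portB)} ∪ {truck_at(t3,portB)}
          = {pkg_at(p1,gate), pkg_at(p5,portB), truck_at(t3,portB)}

== RESULT ==
["pkg_at(p1,gate)", "pkg_at(p5,portB)", "truck_at(t3,portB)"]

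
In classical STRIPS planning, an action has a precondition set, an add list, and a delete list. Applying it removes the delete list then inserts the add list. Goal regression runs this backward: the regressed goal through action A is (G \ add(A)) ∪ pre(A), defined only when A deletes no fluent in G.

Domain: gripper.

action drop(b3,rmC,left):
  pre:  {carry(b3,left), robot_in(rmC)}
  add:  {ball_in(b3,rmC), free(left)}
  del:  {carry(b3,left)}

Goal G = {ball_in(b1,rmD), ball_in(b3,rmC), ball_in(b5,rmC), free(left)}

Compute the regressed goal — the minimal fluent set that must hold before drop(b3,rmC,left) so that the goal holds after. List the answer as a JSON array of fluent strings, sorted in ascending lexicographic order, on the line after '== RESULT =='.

Compute (G \ add) ∪ pre:
  G ∩ del = {}  (empty — regression defined)
  G \ add = {ball_in(b1,rmD), ball_in(b3,rmC), ball_in(b5,rmC), free(left)} \ {ball_in(b3,rmC), free(left)} = {ball_in(b1,rmD), ball_in(b5,rmC)}
  ∪ pre   = {ball_in(b1,rmD), ball_in(b5,rmC)} ∪ {carry(b3,left), robot_in(rmC)}
          = {ball_in(b1,rmD), ball_in(b5,rmC), carry(b3,left), robot_in(rmC)}

== RESULT ==
["ball_in(b1,rmD)", "ball_in(b5,rmC)", "carry(b3,left)", "robot_in(rmC)"]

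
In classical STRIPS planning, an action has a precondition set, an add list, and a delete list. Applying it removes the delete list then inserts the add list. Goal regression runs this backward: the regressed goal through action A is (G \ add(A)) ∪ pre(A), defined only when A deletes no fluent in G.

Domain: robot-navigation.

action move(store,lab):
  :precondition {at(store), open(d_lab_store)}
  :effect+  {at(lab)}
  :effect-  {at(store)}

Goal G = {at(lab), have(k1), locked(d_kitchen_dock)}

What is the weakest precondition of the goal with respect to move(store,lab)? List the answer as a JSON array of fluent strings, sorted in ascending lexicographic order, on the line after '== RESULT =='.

Compute (G \ add) ∪ pre:
  G ∩ del = {}  (empty — regression defined)
  G \ add = {at(lab), have(k1), locked(d_kitchen_dock)} \ {at(lab)} = {have(k1), locked(d_kitchen_dock)}
  ∪ pre   = {have(k1), locked(d_kitchen_dock)} ∪ {at(store), open(d_lab_store)}
          = {at(store), have(k1), locked(d_kitchen_dock), open(d_lab_store)}

== RESULT ==
["at(store)", "have(k1)", "locked(d_kitchen_dock)", "open(d_lab_store)"]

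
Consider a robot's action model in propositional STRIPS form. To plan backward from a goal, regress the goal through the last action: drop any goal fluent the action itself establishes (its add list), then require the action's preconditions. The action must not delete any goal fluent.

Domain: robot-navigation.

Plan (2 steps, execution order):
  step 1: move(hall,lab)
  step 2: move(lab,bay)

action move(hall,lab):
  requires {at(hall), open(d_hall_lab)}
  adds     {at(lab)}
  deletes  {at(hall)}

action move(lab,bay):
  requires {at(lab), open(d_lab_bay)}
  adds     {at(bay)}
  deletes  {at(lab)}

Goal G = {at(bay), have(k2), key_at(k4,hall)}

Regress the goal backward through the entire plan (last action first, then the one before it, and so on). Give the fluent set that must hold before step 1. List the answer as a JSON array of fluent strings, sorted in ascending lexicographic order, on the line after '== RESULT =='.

Work backward from the goal:
  through step 2 (move(lab,bay)): drop {at(bay)}, keep {have(k2), key_at(k4,hall)}, require {at(lab), open(d_lab_bay)}
    → {at(lab), have(k2), key_at(k4,hall), open(d_lab_bay)}
  through step 1 (move(hall,lab)): drop {at(lab)}, keep {have(k2), key_at(k4,hall), open(d_lab_bay)}, require {at(hall), open(d_hall_lab)}
    → {at(hall), have(k2), key_at(k4,hall), open(d_hall_lab), open(d_lab_bay)}

== RESULT ==
["at(hall)", "have(k2)", "key_at(k4,hall)", "open(d_hall_lab)", "open(d_lab_bay)"]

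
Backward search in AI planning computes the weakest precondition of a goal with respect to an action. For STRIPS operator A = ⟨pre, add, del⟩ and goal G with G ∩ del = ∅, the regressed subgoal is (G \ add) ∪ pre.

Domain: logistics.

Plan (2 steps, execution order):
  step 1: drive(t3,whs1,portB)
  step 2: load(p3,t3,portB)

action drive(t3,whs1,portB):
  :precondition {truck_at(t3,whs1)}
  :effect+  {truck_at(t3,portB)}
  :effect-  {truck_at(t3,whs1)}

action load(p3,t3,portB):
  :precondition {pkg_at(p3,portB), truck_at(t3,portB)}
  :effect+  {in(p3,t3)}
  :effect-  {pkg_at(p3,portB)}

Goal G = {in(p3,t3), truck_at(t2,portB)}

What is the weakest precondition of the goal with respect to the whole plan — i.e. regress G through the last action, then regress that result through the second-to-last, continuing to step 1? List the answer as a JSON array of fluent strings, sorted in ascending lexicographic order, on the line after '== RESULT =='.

Regress step by step:
  through step 2 (load(p3,t3,portB)): drop {in(p3,t3)}, keep {truck_at(t2,portB)}, require {pkg_at(p3,portB), truck_at(t3,portB)}
    → {pkg_at(p3,portB), truck_at(t2,portB), truck_at(t3,portB)}
  through step 1 (drive(t3,whs1,portB)): drop {truck_at(t3,portB)}, keep {pkg_at(p3,portB), truck_at(t2,portB)}, require {truck_at(t3,whs1)}
    → {pkg_at(p3,portB), truck_at(t2,portB), truck_at(t3,whs1)}

== RESULT ==
["pkg_at(p3,portB)", "truck_at(t2,portB)", "truck_at(t3,whs1)"]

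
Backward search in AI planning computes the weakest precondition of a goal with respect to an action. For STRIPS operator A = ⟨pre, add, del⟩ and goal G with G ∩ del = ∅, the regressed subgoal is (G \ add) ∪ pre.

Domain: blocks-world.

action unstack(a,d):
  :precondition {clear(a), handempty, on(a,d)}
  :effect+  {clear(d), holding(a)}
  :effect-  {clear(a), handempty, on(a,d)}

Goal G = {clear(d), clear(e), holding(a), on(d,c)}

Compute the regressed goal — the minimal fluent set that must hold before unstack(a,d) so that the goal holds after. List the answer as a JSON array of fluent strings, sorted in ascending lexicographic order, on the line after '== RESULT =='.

Regress:
  G ∩ del = {}  (empty — regression defined)
  G \ add = {clear(d), clear(e), holding(a), on(d,c)} \ {clear(d), holding(a)} = {clear(e), on(d,c)}
  ∪ pre   = {clear(e), on(d,c)} ∪ {clear(a), handempty, on(a,d)}
          = {clear(a), clear(e), handempty, on(a,d), on(d,c)}

== RESULT ==
["clear(a)", "clear(e)", "handempty", "on(a,d)", "on(d,c)"]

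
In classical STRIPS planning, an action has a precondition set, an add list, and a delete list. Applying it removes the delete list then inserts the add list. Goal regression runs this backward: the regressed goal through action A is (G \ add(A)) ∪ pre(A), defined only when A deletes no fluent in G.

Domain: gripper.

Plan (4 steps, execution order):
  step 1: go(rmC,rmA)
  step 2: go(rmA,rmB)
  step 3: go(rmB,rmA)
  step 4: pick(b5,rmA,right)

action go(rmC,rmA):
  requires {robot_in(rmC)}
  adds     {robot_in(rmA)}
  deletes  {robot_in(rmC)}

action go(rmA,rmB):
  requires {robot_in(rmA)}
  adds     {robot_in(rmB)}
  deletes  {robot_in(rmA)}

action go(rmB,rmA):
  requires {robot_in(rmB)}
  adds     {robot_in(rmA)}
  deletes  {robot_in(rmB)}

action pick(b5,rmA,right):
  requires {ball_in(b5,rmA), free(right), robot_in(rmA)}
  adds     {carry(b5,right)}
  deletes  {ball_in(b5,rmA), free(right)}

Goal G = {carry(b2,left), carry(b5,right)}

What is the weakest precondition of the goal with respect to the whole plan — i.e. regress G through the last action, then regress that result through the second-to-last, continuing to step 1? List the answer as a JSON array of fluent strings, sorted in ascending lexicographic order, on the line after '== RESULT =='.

Regress step by step:
  through step 4 (pick(b5,rmA,right)): drop {carry(b5,right)}, keep {carry(b2,left)}, require {ball_in(b5,rmA), free(right), robot_in(rmA)}
    → {ball_in(b5,rmA), carry(b2,left), free(right), robot_in(rmA)}
  through step 3 (go(rmB,rmA)): drop {robot_in(rmA)}, keep {ball_in(b5,rmA), carry(b2,left), free(right)}, require {robot_in(rmB)}
    → {ball_in(b5,rmA), carry(b2,left), free(right), robot_in(rmB)}
  through step 2 (go(rmA,rmB)): drop {robot_in(rmB)}, keep {ball_in(b5,rmA), carry(b2,left), free(right)}, require {robot_in(rmA)}
    → {ball_in(b5,rmA), carry(b2,left), free(right), robot_in(rmA)}
  through step 1 (go(rmC,rmA)): drop {robot_in(rmA)}, keep {ball_in(b5,rmA), carry(b2,left), free(right)}, require {robot_in(rmC)}
    → {ball_in(b5,rmA), carry(b2,left), free(right), robot_in(rmC)}

== RESULT ==
["ball_in(b5,rmA)", "carry(b2,left)", "free(right)", "robot_in(rmC)"]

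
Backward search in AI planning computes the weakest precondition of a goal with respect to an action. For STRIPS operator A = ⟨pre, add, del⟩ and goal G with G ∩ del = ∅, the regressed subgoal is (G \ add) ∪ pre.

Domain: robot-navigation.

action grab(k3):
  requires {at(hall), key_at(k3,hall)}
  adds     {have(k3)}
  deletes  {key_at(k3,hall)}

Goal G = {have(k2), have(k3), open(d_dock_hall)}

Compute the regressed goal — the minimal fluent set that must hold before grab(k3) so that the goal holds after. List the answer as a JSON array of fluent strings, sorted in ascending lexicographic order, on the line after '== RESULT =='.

Compute (G \ add) ∪ pre:
  G ∩ del = {}  (empty — regression defined)
  G \ add = {have(k2), have(k3), open(d_dock_hall)} \ {have(k3)} = {have(k2), open(d_dock_hall)}
  ∪ pre   = {have(k2), open(d_dock_hall)} ∪ {at(hall), key_at(k3,hall)}
          = {at(hall), have(k2), key_at(k3,hall), open(d_dock_hall)}

== RESULT ==
["at(hall)", "have(k2)", "key_at(k3,hall)", "open(d_dock_hall)"]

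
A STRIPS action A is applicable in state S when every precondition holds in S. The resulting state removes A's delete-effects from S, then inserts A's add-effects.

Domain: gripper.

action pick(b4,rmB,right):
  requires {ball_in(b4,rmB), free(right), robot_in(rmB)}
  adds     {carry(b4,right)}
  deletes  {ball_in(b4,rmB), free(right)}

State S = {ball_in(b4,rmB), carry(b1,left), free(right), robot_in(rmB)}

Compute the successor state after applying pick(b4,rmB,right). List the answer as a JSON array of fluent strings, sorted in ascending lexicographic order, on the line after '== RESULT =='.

Compute (S \ del) ∪ add:
  pre ⊆ S: {ball_in(b4,rmB), free(right), robot_in(rmB)} ⊆ S  — applicable
  S \ del = {carry(b1,left), robot_in(rmB)}
  ∪ add   = {carry(b1,left), carry(b4,right), robot_in(rmB)}

== RESULT ==
["carry(b1,left)", "carry(b4,right)", "robot_in(rmB)"]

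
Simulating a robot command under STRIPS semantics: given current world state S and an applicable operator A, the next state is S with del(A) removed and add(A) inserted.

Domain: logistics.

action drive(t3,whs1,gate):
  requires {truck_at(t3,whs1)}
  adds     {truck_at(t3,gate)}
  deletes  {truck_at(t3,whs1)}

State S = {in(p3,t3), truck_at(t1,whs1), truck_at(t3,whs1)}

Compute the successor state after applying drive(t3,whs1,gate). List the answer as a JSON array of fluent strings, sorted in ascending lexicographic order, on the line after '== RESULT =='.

Progress:
  pre ⊆ S: {truck_at(t3,whs1)} ⊆ S  — applicable
  S \ del = {in(p3,t3), truck_at(t1,whs1)}
  ∪ add   = {in(p3,t3), truck_at(t1,whs1), truck_at(t3,gate)}

== RESULT ==
["in(p3,t3)", "truck_at(t1,whs1)", "truck_at(t3,gate)"]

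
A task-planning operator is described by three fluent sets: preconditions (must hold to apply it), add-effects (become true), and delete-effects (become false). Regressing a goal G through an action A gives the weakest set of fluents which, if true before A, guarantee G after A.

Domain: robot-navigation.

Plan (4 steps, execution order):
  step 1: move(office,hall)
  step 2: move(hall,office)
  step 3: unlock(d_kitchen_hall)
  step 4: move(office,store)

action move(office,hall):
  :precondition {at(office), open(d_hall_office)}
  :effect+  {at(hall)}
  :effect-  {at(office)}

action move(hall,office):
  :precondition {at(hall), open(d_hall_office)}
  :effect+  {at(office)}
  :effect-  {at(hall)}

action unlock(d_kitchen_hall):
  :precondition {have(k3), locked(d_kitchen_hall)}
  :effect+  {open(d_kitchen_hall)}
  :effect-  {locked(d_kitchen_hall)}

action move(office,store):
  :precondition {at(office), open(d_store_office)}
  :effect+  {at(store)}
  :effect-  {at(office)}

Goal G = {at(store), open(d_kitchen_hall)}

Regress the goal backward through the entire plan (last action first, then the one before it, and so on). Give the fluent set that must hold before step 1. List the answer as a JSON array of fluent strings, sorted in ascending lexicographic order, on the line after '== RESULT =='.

Regress step by step:
  through step 4 (move(office,store)): drop {at(store)}, keep {open(d_kitchen_hall)}, require {at(office), open(d_store_office)}
    → {at(office), open(d_kitchen_hall), open(d_store_office)}
  through step 3 (unlock(d_kitchen_hall)): drop {open(d_kitchen_hall)}, keep {at(office), open(d_store_office)}, require {have(k3), locked(d_kitchen_hall)}
    → {at(office), have(k3), locked(d_kitchen_hall), open(d_store_office)}
  through step 2 (move(hall,office)): drop {at(office)}, keep {have(k3), locked(d_kitchen_hall), open(d_store_office)}, require {at(hall), open(d_hall_office)}
    → {at(hall), have(k3), locked(d_kitchen_hall), open(d_hall_office), open(d_store_office)}
  through step 1 (move(office,hall)): drop {at(hall)}, keep {have(k3), locked(d_kitchen_hall), open(d_hall_office), open(d_store_office)}, require {at(office), open(d_hall_office)}
    → {at(office), have(k3), locked(d_kitchen_hall), open(d_hall_office), open(d_store_office)}

== RESULT ==
["at(office)", "have(k3)", "locked(d_kitchen_hall)", "open(d_hall_office)", "open(d_store_office)"]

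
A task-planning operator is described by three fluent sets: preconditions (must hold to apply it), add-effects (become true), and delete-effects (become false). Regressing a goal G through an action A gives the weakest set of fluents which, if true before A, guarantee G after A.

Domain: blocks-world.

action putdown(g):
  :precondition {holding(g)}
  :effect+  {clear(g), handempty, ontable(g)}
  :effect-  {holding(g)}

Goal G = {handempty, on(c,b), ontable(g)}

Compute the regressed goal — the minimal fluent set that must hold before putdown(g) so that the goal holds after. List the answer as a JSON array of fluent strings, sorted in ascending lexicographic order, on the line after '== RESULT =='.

Regress:
  G ∩ del = {}  (empty — regression defined)
  G \ add = {handempty, on(c,b), ontable(g)} \ {clear(g), handempty, ontable(g)} = {on(c,b)}
  ∪ pre   = {on(c,b)} ∪ {holding(g)}
          = {holding(g), on(c,b)}

== RESULT ==
["holding(g)", "on(c,b)"]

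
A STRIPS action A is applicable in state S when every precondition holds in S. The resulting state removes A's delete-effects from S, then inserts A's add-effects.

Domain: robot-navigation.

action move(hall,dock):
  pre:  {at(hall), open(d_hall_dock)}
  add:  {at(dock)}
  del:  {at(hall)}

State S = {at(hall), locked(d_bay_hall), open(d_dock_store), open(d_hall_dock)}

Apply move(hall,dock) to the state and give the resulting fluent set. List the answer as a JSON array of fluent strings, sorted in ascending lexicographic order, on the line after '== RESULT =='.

Compute (S \ del) ∪ add:
  pre ⊆ S: {at(hall), open(d_hall_dock)} ⊆ S  — applicable
  S \ del = {locked(d_bay_hall), open(d_dock_store), open(d_hall_dock)}
  ∪ add   = {at(dock), locked(d_bay_hall), open(d_dock_store), open(d_hall_dock)}

== RESULT ==
["at(dock)", "locked(d_bay_hall)", "open(d_dock_store)", "open(d_hall_dock)"]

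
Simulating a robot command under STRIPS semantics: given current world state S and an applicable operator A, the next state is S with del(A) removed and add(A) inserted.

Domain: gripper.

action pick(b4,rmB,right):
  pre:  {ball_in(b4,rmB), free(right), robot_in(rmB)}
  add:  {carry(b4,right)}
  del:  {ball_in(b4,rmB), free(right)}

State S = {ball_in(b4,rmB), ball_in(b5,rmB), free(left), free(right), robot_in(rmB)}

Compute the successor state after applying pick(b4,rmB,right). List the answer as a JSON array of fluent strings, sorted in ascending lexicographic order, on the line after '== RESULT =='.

Progress:
  pre ⊆ S: {ball_in(b4,rmB), free(right), robot_in(rmB)} ⊆ S  — applicable
  S \ del = {ball_in(b5,rmB), free(left), robot_in(rmB)}
  ∪ add   = {ball_in(b5,rmB), carry(b4,right), free(left), robot_in(rmB)}

== RESULT ==
["ball_in(b5,rmB)", "carry(b4,right)", "free(left)", "robot_in(rmB)"]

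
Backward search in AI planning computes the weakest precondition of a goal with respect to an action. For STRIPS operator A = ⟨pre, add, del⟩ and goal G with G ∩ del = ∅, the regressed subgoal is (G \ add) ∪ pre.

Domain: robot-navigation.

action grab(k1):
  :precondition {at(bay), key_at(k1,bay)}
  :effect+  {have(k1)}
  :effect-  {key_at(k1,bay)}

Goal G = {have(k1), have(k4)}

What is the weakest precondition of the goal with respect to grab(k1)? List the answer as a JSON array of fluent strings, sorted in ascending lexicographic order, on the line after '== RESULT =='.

Regress:
  G ∩ del = {}  (empty — regression defined)
  G \ add = {have(k1), have(k4)} \ {have(k1)} = {have(k4)}
  ∪ pre   = {have(k4)} ∪ {at(bay), key_at(k1,bay)}
          = {at(bay), have(k4), key_at(k1,bay)}

== RESULT ==
["at(bay)", "have(k4)", "key_at(k1,bay)"]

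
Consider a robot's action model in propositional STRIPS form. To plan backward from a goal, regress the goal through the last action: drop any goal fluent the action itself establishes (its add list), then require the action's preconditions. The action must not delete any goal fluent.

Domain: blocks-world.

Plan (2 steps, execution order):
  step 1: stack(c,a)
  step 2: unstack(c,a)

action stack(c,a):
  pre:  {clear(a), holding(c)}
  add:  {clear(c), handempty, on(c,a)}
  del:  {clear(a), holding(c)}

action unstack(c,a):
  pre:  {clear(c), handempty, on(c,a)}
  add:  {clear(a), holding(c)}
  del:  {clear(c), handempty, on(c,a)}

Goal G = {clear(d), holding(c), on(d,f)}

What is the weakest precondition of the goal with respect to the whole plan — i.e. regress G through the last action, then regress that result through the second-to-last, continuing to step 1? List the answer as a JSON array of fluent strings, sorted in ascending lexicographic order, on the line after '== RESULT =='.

Regress step by step:
  through step 2 (unstack(c,a)): drop {holding(c)}, keep {clear(d), on(d,f)}, require {clear(c), handempty, on(c,a)}
    → {clear(c), clear(d), handempty, on(c,a), on(d,f)}
  through step 1 (stack(c,a)): drop {clear(c), handempty, on(c,a)}, keep {clear(d), on(d,f)}, require {clear(a), holding(c)}
    → {clear(a), clear(d), holding(c), on(d,f)}

== RESULT ==
["clear(a)", "clear(d)", "holding(c)", "on(d,f)"]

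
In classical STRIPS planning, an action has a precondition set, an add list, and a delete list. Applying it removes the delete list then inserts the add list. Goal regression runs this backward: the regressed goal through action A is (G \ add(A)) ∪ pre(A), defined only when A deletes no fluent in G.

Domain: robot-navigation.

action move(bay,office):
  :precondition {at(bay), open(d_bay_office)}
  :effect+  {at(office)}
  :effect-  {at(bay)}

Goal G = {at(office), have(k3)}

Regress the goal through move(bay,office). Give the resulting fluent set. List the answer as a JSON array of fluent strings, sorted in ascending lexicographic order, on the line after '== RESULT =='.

Compute (G \ add) ∪ pre:
  G ∩ del = {}  (empty — regression defined)
  G \ add = {at(office), have(k3)} \ {at(office)} = {have(k3)}
  ∪ pre   = {have(k3)} ∪ {at(bay), open(d_bay_office)}
          = {at(bay), have(k3), open(d_bay_office)}

== RESULT ==
["at(bay)", "have(k3)", "open(d_bay_office)"]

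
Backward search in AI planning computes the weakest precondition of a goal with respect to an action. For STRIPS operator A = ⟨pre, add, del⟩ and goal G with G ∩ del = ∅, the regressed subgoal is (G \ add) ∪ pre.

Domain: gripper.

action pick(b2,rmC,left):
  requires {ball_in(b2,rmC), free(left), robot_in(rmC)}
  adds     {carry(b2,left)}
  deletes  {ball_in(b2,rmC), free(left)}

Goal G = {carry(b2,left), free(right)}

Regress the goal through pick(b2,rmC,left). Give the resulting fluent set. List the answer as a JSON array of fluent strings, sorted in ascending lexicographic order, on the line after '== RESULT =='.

Compute (G \ add) ∪ pre:
  G ∩ del = {}  (empty — regression defined)
  G \ add = {carry(b2,left), free(right)} \ {carry(b2,left)} = {free(right)}
  ∪ pre   = {free(right)} ∪ {ball_in(b2,rmC), free(left), robot_in(rmC)}
          = {ball_in(b2,rmC), free(left), free(right), robot_in(rmC)}

== RESULT ==
["ball_in(b2,rmC)", "free(left)", "free(right)", "robot_in(rmC)"]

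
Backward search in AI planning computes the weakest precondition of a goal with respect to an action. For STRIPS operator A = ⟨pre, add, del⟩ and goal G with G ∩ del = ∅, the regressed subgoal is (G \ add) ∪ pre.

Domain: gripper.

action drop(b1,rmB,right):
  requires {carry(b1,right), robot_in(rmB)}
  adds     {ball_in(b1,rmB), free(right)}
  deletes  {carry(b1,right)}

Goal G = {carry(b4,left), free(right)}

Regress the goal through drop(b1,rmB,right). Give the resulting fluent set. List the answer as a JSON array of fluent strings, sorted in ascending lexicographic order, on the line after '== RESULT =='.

Regress:
  G ∩ del = {}  (empty — regression defined)
  G \ add = {carry(b4,left), free(right)} \ {ball_in(b1,rmB), free(right)} = {carry(b4,left)}
  ∪ pre   = {carry(b4,left)} ∪ {carry(b1,right), robot_in(rmB)}
          = {carry(b1,right), carry(b4,left), robot_in(rmB)}

== RESULT ==
["carry(b1,right)", "carry(b4,left)", "robot_in(rmB)"]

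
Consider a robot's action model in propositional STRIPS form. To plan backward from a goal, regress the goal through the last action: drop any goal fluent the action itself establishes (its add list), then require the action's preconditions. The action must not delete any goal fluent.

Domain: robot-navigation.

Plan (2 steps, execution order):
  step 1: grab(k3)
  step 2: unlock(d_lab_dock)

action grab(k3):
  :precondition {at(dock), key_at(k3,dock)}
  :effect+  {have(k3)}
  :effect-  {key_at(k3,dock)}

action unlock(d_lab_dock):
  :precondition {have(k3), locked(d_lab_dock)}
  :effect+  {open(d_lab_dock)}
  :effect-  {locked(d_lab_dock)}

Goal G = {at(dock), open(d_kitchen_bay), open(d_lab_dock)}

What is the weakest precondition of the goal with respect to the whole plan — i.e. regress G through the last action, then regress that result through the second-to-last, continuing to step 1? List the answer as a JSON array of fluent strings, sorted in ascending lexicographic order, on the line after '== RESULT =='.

Regress step by step:
  through step 2 (unlock(d_lab_dock)): drop {open(d_lab_dock)}, keep {at(dock), open(d_kitchen_bay)}, require {have(k3), locked(d_lab_dock)}
    → {at(dock), have(k3), locked(d_lab_dock), open(d_kitchen_bay)}
  through step 1 (grab(k3)): drop {have(k3)}, keep {at(dock), locked(d_lab_dock), open(d_kitchen_bay)}, require {at(dock), key_at(k3,dock)}
    → {at(dock), key_at(k3,dock), locked(d_lab_dock), open(d_kitchen_bay)}

== RESULT ==
["at(dock)", "key_at(k3,dock)", "locked(d_lab_dock)", "open(d_kitchen_bay)"]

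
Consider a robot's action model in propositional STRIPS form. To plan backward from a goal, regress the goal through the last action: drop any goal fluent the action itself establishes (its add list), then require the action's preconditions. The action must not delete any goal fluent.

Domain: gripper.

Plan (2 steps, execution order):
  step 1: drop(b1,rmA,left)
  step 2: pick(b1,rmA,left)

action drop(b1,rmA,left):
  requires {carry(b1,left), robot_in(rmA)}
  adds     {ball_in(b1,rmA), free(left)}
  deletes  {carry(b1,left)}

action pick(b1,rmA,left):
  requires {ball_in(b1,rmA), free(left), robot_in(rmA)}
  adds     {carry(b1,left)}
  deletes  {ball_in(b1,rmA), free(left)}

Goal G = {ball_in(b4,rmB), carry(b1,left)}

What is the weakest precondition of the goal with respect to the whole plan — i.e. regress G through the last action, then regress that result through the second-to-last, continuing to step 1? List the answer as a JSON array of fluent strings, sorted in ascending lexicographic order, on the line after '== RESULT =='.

Regress step by step:
  through step 2 (pick(b1,rmA,left)): drop {carry(b1,left)}, keep {ball_in(b4,rmB)}, require {ball_in(b1,rmA), free(left), robot_in(rmA)}
    → {ball_in(b1,rmA), ball_in(b4,rmB), free(left), robot_in(rmA)}
  through step 1 (drop(b1,rmA,left)): drop {ball_in(b1,rmA), free(left)}, keep {ball_in(b4,rmB), robot_in(rmA)}, require {carry(b1,left), robot_in(rmA)}
    → {ball_in(b4,rmB), carry(b1,left), robot_in(rmA)}

== RESULT ==
["ball_in(b4,rmB)", "carry(b1,left)", "robot_in(rmA)"]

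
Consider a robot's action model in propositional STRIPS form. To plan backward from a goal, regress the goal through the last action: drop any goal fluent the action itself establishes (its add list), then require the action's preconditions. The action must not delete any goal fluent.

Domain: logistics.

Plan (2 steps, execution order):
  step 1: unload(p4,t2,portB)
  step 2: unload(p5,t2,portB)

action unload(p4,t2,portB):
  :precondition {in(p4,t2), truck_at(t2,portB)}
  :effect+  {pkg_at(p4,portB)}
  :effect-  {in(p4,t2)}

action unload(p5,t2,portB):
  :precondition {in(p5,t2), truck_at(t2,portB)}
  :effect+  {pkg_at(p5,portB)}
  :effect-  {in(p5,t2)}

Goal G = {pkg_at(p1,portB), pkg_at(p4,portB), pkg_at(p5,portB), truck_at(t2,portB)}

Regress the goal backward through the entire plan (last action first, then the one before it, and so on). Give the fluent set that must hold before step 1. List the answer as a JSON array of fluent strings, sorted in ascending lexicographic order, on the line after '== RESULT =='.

Regress step by step:
  through step 2 (unload(p5,t2,portB)): drop {pkg_at(p5,portB)}, keep {pkg_at(p1,portB), pkg_at(p4,portB), truck_at(t2,portB)}, require {in(p5,t2), truck_at(t2,portB)}
    → {in(p5,t2), pkg_at(p1,portB), pkg_at(p4,portB), truck_at(t2,portB)}
  through step 1 (unload(p4,t2,portB)): drop {pkg_at(p4,portB)}, keep {in(p5,t2), pkg_at(p1,portB), truck_at(t2,portB)}, require {in(p4,t2), truck_at(t2,portB)}
    → {in(p4,t2), in(p5,t2), pkg_at(p1,portB), truck_at(t2,portB)}

== RESULT ==
["in(p4,t2)", "in(p5,t2)", "pkg_at(p1,portB)", "truck_at(t2,portB)"]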